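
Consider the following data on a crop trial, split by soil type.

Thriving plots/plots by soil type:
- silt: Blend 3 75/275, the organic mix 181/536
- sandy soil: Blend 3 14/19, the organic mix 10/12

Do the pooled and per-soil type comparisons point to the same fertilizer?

Silt: Blend 3 75/275 = 27.3%, the organic mix 181/536 = 33.8% → the organic mix
Sandy soil: Blend 3 14/19 = 73.7%, the organic mix 10/12 = 83.3% → the organic mix
Overall: Blend 3 89/294 = 30.3%, the organic mix 191/548 = 34.9% → the organic mix
The organic mix wins overall and in every soil group — no reversal.

Yes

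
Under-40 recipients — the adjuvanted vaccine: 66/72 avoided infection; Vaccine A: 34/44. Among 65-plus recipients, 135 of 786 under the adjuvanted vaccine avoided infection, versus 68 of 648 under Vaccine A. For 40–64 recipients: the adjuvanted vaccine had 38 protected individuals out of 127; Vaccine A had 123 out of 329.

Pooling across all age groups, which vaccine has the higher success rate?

the adjuvanted vaccine

Under-40: the adjuvanted vaccine 66/72 = 91.7%, Vaccine A 34/44 = 77.3% → the adjuvanted vaccine
65-plus: the adjuvanted vaccine 135/786 = 17.2%, Vaccine A 68/648 = 10.5% → the adjuvanted vaccine
40–64: the adjuvanted vaccine 38/127 = 29.9%, Vaccine A 123/329 = 37.4% → Vaccine A
Overall: the adjuvanted vaccine 239/985 = 24.3%, Vaccine A 225/1021 = 22.0% → the adjuvanted vaccine
(Neither sweeps every age group, but the adjuvanted vaccine has the higher pooled rate.)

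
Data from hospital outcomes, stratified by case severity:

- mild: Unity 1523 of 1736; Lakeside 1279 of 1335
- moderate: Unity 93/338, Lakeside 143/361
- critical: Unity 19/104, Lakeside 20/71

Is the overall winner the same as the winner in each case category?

Yes

Mild: Unity 1523/1736 = 87.7%, Lakeside 1279/1335 = 95.8% → Lakeside
Moderate: Unity 93/338 = 27.5%, Lakeside 143/361 = 39.6% → Lakeside
Critical: Unity 19/104 = 18.3%, Lakeside 20/71 = 28.2% → Lakeside
Overall: Unity 1635/2178 = 75.1%, Lakeside 1442/1767 = 81.6% → Lakeside
Lakeside wins overall and in every case group — no reversal.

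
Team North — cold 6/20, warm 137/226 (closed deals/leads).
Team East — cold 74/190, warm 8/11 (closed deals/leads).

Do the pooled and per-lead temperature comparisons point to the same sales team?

No

Cold: Team North 6/20 = 30.0%, Team East 74/190 = 38.9% → Team East
Warm: Team North 137/226 = 60.6%, Team East 8/11 = 72.7% → Team East
Overall: Team North 143/246 = 58.1%, Team East 82/201 = 40.8% → Team North
Team East wins each lead group but Team North wins overall — the comparison reverses. Team East's leads skew toward cold, which has a lower base rate.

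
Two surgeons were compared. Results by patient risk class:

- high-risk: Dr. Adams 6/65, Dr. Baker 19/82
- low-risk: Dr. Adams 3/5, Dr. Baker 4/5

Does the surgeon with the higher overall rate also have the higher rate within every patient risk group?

Yes

High-risk: Dr. Adams 6/65 = 9.2%, Dr. Baker 19/82 = 23.2% → Dr. Baker
Low-risk: Dr. Adams 3/5 = 60.0%, Dr. Baker 4/5 = 80.0% → Dr. Baker
Overall: Dr. Adams 9/70 = 12.9%, Dr. Baker 23/87 = 26.4% → Dr. Baker
Dr. Baker wins overall and in every patient risk group — no reversal.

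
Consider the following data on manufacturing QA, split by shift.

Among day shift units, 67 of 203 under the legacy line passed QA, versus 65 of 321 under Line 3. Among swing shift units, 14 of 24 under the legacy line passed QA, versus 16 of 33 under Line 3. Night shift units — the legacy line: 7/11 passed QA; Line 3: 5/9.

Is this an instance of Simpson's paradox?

No

Day shift: the legacy line 67/203 = 33.0%, Line 3 65/321 = 20.2% → the legacy line
Swing shift: the legacy line 14/24 = 58.3%, Line 3 16/33 = 48.5% → the legacy line
Night shift: the legacy line 7/11 = 63.6%, Line 3 5/9 = 55.6% → the legacy line
Overall: the legacy line 88/238 = 37.0%, Line 3 86/363 = 23.7% → the legacy line
The legacy line wins overall and in every shift group — no reversal.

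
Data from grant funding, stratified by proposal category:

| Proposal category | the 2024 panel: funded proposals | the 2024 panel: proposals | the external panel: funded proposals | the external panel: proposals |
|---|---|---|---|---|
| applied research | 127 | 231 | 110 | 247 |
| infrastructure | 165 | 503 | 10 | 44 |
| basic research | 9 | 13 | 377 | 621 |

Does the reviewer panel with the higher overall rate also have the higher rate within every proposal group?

No

Applied research: the 2024 panel 127/231 = 55.0%, the external panel 110/247 = 44.5% → the 2024 panel
Infrastructure: the 2024 panel 165/503 = 32.8%, the external panel 10/44 = 22.7% → the 2024 panel
Basic research: the 2024 panel 9/13 = 69.2%, the external panel 377/621 = 60.7% → the 2024 panel
Overall: the 2024 panel 301/747 = 40.3%, the external panel 497/912 = 54.5% → the external panel
The 2024 panel wins each proposal group but the external panel wins overall — the comparison reverses. The 2024 panel's proposals skew toward infrastructure, which has a lower base rate.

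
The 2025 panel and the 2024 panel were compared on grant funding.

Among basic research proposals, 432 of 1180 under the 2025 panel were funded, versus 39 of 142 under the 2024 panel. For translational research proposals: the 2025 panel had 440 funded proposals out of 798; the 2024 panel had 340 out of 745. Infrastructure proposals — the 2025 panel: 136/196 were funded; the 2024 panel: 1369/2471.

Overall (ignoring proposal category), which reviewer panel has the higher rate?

the 2024 panel

Basic research: the 2025 panel 432/1180 = 36.6%, the 2024 panel 39/142 = 27.5% → the 2025 panel
Translational research: the 2025 panel 440/798 = 55.1%, the 2024 panel 340/745 = 45.6% → the 2025 panel
Infrastructure: the 2025 panel 136/196 = 69.4%, the 2024 panel 1369/2471 = 55.4% → the 2025 panel
Overall: the 2025 panel 1008/2174 = 46.4%, the 2024 panel 1748/3358 = 52.1% → the 2024 panel
(The 2025 panel wins every proposal group but the 2024 panel wins overall — the 2025 panel's proposals skew toward the low-rate basic research group.)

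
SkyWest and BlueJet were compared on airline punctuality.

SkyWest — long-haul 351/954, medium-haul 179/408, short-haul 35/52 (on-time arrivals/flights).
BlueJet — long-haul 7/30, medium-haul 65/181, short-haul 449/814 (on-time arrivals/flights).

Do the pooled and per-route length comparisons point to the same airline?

No

Long-haul: SkyWest 351/954 = 36.8%, BlueJet 7/30 = 23.3% → SkyWest
Medium-haul: SkyWest 179/408 = 43.9%, BlueJet 65/181 = 35.9% → SkyWest
Short-haul: SkyWest 35/52 = 67.3%, BlueJet 449/814 = 55.2% → SkyWest
Overall: SkyWest 565/1414 = 40.0%, BlueJet 521/1025 = 50.8% → BlueJet
SkyWest wins each route group but BlueJet wins overall — the comparison reverses. SkyWest's flights skew toward long-haul, which has a lower base rate.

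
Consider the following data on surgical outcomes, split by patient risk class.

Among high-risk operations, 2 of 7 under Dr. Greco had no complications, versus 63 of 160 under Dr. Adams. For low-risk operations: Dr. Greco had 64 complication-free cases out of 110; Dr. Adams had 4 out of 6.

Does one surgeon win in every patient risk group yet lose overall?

Yes

High-risk: Dr. Greco 2/7 = 28.6%, Dr. Adams 63/160 = 39.4% → Dr. Adams
Low-risk: Dr. Greco 64/110 = 58.2%, Dr. Adams 4/6 = 66.7% → Dr. Adams
Overall: Dr. Greco 66/117 = 56.4%, Dr. Adams 67/166 = 40.4% → Dr. Greco
Dr. Adams wins each patient risk group but Dr. Greco wins overall — the comparison reverses. Dr. Adams's operations skew toward high-risk, which has a lower base rate.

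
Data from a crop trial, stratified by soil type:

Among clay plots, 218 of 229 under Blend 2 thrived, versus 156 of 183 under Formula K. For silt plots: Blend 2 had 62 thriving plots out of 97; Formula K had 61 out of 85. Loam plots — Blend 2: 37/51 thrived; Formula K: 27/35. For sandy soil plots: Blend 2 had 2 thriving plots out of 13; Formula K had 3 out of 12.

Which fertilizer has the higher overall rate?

Blend 2

Clay: Blend 2 218/229 = 95.2%, Formula K 156/183 = 85.2% → Blend 2
Silt: Blend 2 62/97 = 63.9%, Formula K 61/85 = 71.8% → Formula K
Loam: Blend 2 37/51 = 72.5%, Formula K 27/35 = 77.1% → Formula K
Sandy soil: Blend 2 2/13 = 15.4%, Formula K 3/12 = 25.0% → Formula K
Overall: Blend 2 319/390 = 81.8%, Formula K 247/315 = 78.4% → Blend 2
(Neither sweeps every soil group, but Blend 2 has the higher pooled rate.)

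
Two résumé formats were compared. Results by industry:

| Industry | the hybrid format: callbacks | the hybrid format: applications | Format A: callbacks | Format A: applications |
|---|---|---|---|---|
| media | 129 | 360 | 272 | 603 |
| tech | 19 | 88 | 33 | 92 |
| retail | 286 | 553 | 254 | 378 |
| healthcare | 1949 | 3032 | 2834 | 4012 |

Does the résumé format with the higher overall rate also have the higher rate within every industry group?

Media: the hybrid format 129/360 = 35.8%, Format A 272/603 = 45.1% → Format A
Tech: the hybrid format 19/88 = 21.6%, Format A 33/92 = 35.9% → Format A
Retail: the hybrid format 286/553 = 51.7%, Format A 254/378 = 67.2% → Format A
Healthcare: the hybrid format 1949/3032 = 64.3%, Format A 2834/4012 = 70.6% → Format A
Overall: the hybrid format 2383/4033 = 59.1%, Format A 3393/5085 = 66.7% → Format A
Format A wins overall and in every industry group — no reversal.

Yes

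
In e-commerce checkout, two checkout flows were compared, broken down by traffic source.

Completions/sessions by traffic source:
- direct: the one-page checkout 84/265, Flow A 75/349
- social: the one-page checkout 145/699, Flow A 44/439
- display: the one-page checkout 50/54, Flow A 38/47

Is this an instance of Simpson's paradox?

No

Direct: the one-page checkout 84/265 = 31.7%, Flow A 75/349 = 21.5% → the one-page checkout
Social: the one-page checkout 145/699 = 20.7%, Flow A 44/439 = 10.0% → the one-page checkout
Display: the one-page checkout 50/54 = 92.6%, Flow A 38/47 = 80.9% → the one-page checkout
Overall: the one-page checkout 279/1018 = 27.4%, Flow A 157/835 = 18.8% → the one-page checkout
The one-page checkout wins overall and in every traffic group — no reversal.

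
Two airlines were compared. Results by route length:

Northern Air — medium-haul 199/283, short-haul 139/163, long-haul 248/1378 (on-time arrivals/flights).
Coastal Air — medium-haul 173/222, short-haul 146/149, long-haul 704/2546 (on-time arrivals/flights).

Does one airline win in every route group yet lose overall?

No

Medium-haul: Northern Air 199/283 = 70.3%, Coastal Air 173/222 = 77.9% → Coastal Air
Short-haul: Northern Air 139/163 = 85.3%, Coastal Air 146/149 = 98.0% → Coastal Air
Long-haul: Northern Air 248/1378 = 18.0%, Coastal Air 704/2546 = 27.7% → Coastal Air
Overall: Northern Air 586/1824 = 32.1%, Coastal Air 1023/2917 = 35.1% → Coastal Air
Coastal Air wins overall and in every route group — no reversal.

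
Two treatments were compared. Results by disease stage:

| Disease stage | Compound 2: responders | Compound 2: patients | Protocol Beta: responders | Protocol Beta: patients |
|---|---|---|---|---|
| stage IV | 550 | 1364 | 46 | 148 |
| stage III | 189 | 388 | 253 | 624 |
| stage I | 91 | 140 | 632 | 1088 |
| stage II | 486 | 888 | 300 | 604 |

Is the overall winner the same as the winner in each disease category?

No

Stage IV: Compound 2 550/1364 = 40.3%, Protocol Beta 46/148 = 31.1% → Compound 2
Stage III: Compound 2 189/388 = 48.7%, Protocol Beta 253/624 = 40.5% → Compound 2
Stage I: Compound 2 91/140 = 65.0%, Protocol Beta 632/1088 = 58.1% → Compound 2
Stage II: Compound 2 486/888 = 54.7%, Protocol Beta 300/604 = 49.7% → Compound 2
Overall: Compound 2 1316/2780 = 47.3%, Protocol Beta 1231/2464 = 50.0% → Protocol Beta
Compound 2 wins each disease group but Protocol Beta wins overall — the comparison reverses. Compound 2's patients skew toward stage IV, which has a lower base rate.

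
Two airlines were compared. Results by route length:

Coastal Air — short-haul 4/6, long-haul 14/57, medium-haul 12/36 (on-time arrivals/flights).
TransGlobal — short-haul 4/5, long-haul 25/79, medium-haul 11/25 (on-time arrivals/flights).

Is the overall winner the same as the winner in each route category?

Yes

Short-haul: Coastal Air 4/6 = 66.7%, TransGlobal 4/5 = 80.0% → TransGlobal
Long-haul: Coastal Air 14/57 = 24.6%, TransGlobal 25/79 = 31.6% → TransGlobal
Medium-haul: Coastal Air 12/36 = 33.3%, TransGlobal 11/25 = 44.0% → TransGlobal
Overall: Coastal Air 30/99 = 30.3%, TransGlobal 40/109 = 36.7% → TransGlobal
TransGlobal wins overall and in every route group — no reversal.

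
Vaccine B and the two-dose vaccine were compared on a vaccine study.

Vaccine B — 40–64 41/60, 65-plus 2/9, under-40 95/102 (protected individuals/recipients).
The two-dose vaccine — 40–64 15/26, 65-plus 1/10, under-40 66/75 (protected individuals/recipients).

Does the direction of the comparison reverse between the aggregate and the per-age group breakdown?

No

40–64: Vaccine B 41/60 = 68.3%, the two-dose vaccine 15/26 = 57.7% → Vaccine B
65-plus: Vaccine B 2/9 = 22.2%, the two-dose vaccine 1/10 = 10.0% → Vaccine B
Under-40: Vaccine B 95/102 = 93.1%, the two-dose vaccine 66/75 = 88.0% → Vaccine B
Overall: Vaccine B 138/171 = 80.7%, the two-dose vaccine 82/111 = 73.9% → Vaccine B
Vaccine B wins overall and in every age group — no reversal.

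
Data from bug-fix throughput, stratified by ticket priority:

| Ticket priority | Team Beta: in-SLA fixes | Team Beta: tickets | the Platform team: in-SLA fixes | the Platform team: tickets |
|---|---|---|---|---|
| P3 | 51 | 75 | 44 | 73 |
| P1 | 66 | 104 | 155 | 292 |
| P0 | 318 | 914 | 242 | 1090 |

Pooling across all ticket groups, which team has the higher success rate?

Team Beta

P3: Team Beta 51/75 = 68.0%, the Platform team 44/73 = 60.3% → Team Beta
P1: Team Beta 66/104 = 63.5%, the Platform team 155/292 = 53.1% → Team Beta
P0: Team Beta 318/914 = 34.8%, the Platform team 242/1090 = 22.2% → Team Beta
Overall: Team Beta 435/1093 = 39.8%, the Platform team 441/1455 = 30.3% → Team Beta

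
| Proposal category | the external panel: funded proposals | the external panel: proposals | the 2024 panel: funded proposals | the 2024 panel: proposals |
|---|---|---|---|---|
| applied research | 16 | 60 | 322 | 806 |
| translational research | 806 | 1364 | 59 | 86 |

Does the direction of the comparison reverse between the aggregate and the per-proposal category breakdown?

Applied research: the external panel 16/60 = 26.7%, the 2024 panel 322/806 = 40.0% → the 2024 panel
Translational research: the external panel 806/1364 = 59.1%, the 2024 panel 59/86 = 68.6% → the 2024 panel
Overall: the external panel 822/1424 = 57.7%, the 2024 panel 381/892 = 42.7% → the external panel
The 2024 panel wins each proposal group but the external panel wins overall — the comparison reverses. The 2024 panel's proposals skew toward applied research, which has a lower base rate.

Yes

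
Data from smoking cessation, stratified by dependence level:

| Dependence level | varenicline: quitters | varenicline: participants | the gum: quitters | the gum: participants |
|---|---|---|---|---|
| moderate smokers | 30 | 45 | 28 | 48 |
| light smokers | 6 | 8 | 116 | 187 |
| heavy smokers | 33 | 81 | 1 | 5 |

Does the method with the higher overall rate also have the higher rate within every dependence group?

Moderate smokers: varenicline 30/45 = 66.7%, the gum 28/48 = 58.3% → varenicline
Light smokers: varenicline 6/8 = 75.0%, the gum 116/187 = 62.0% → varenicline
Heavy smokers: varenicline 33/81 = 40.7%, the gum 1/5 = 20.0% → varenicline
Overall: varenicline 69/134 = 51.5%, the gum 145/240 = 60.4% → the gum
Varenicline wins each dependence group but the gum wins overall — the comparison reverses. Varenicline's participants skew toward heavy smokers, which has a lower base rate.

No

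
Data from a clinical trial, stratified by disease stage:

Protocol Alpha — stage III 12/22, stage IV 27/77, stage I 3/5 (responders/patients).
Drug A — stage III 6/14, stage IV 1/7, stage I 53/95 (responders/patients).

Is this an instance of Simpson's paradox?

Yes

Stage III: Protocol Alpha 12/22 = 54.5%, Drug A 6/14 = 42.9% → Protocol Alpha
Stage IV: Protocol Alpha 27/77 = 35.1%, Drug A 1/7 = 14.3% → Protocol Alpha
Stage I: Protocol Alpha 3/5 = 60.0%, Drug A 53/95 = 55.8% → Protocol Alpha
Overall: Protocol Alpha 42/104 = 40.4%, Drug A 60/116 = 51.7% → Drug A
Protocol Alpha wins each disease group but Drug A wins overall — the comparison reverses. Protocol Alpha's patients skew toward stage IV, which has a lower base rate.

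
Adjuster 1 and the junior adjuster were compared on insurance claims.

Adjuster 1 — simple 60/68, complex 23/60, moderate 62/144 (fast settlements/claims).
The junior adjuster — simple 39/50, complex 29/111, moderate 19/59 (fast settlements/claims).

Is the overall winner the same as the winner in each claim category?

Yes

Simple: Adjuster 1 60/68 = 88.2%, the junior adjuster 39/50 = 78.0% → Adjuster 1
Complex: Adjuster 1 23/60 = 38.3%, the junior adjuster 29/111 = 26.1% → Adjuster 1
Moderate: Adjuster 1 62/144 = 43.1%, the junior adjuster 19/59 = 32.2% → Adjuster 1
Overall: Adjuster 1 145/272 = 53.3%, the junior adjuster 87/220 = 39.5% → Adjuster 1
Adjuster 1 wins overall and in every claim group — no reversal.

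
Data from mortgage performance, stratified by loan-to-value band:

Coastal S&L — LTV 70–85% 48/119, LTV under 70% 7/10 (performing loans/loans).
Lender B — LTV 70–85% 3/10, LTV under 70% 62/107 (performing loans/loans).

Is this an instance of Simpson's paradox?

LTV 70–85%: Coastal S&L 48/119 = 40.3%, Lender B 3/10 = 30.0% → Coastal S&L
LTV under 70%: Coastal S&L 7/10 = 70.0%, Lender B 62/107 = 57.9% → Coastal S&L
Overall: Coastal S&L 55/129 = 42.6%, Lender B 65/117 = 55.6% → Lender B
Coastal S&L wins each loan-to-value group but Lender B wins overall — the comparison reverses. Coastal S&L's loans skew toward LTV 70–85%, which has a lower base rate.

Yes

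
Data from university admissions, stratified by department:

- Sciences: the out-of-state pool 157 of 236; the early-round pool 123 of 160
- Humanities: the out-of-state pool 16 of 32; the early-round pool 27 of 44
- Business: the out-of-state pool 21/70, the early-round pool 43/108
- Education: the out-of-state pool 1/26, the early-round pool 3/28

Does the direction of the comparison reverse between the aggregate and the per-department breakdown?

No

Sciences: the out-of-state pool 157/236 = 66.5%, the early-round pool 123/160 = 76.9% → the early-round pool
Humanities: the out-of-state pool 16/32 = 50.0%, the early-round pool 27/44 = 61.4% → the early-round pool
Business: the out-of-state pool 21/70 = 30.0%, the early-round pool 43/108 = 39.8% → the early-round pool
Education: the out-of-state pool 1/26 = 3.8%, the early-round pool 3/28 = 10.7% → the early-round pool
Overall: the out-of-state pool 195/364 = 53.6%, the early-round pool 196/340 = 57.6% → the early-round pool
The early-round pool wins overall and in every department group — no reversal.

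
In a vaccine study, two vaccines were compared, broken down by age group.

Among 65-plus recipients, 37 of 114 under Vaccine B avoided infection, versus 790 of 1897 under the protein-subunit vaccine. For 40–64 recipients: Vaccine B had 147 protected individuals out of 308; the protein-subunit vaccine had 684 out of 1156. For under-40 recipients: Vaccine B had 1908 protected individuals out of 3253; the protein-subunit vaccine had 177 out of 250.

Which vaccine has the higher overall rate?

65-plus: Vaccine B 37/114 = 32.5%, the protein-subunit vaccine 790/1897 = 41.6% → the protein-subunit vaccine
40–64: Vaccine B 147/308 = 47.7%, the protein-subunit vaccine 684/1156 = 59.2% → the protein-subunit vaccine
Under-40: Vaccine B 1908/3253 = 58.7%, the protein-subunit vaccine 177/250 = 70.8% → the protein-subunit vaccine
Overall: Vaccine B 2092/3675 = 56.9%, the protein-subunit vaccine 1651/3303 = 50.0% → Vaccine B
(The protein-subunit vaccine wins every age group but Vaccine B wins overall — the protein-subunit vaccine's recipients skew toward the low-rate 65-plus group.)

Vaccine B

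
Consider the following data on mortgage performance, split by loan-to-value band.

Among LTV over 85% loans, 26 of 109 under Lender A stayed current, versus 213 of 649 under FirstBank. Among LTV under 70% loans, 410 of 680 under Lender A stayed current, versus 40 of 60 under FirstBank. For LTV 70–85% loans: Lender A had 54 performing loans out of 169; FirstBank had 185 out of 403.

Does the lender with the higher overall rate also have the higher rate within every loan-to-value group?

No

LTV over 85%: Lender A 26/109 = 23.9%, FirstBank 213/649 = 32.8% → FirstBank
LTV under 70%: Lender A 410/680 = 60.3%, FirstBank 40/60 = 66.7% → FirstBank
LTV 70–85%: Lender A 54/169 = 32.0%, FirstBank 185/403 = 45.9% → FirstBank
Overall: Lender A 490/958 = 51.1%, FirstBank 438/1112 = 39.4% → Lender A
FirstBank wins each loan-to-value group but Lender A wins overall — the comparison reverses. FirstBank's loans skew toward LTV over 85%, which has a lower base rate.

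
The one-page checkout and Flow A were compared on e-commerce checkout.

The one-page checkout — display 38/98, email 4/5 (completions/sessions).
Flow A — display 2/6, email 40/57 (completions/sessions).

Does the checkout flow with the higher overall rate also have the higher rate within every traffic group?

No

Display: the one-page checkout 38/98 = 38.8%, Flow A 2/6 = 33.3% → the one-page checkout
Email: the one-page checkout 4/5 = 80.0%, Flow A 40/57 = 70.2% → the one-page checkout
Overall: the one-page checkout 42/103 = 40.8%, Flow A 42/63 = 66.7% → Flow A
The one-page checkout wins each traffic group but Flow A wins overall — the comparison reverses. The one-page checkout's sessions skew toward display, which has a lower base rate.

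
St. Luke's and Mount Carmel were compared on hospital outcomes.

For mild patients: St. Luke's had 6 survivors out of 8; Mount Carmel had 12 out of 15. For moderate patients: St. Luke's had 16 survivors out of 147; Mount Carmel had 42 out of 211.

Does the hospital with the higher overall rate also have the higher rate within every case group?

Yes

Mild: St. Luke's 6/8 = 75.0%, Mount Carmel 12/15 = 80.0% → Mount Carmel
Moderate: St. Luke's 16/147 = 10.9%, Mount Carmel 42/211 = 19.9% → Mount Carmel
Overall: St. Luke's 22/155 = 14.2%, Mount Carmel 54/226 = 23.9% → Mount Carmel
Mount Carmel wins overall and in every case group — no reversal.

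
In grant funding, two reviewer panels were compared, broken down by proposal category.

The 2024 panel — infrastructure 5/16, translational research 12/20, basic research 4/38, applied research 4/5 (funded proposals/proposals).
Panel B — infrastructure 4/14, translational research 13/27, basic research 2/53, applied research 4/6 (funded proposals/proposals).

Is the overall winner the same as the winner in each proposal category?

Infrastructure: the 2024 panel 5/16 = 31.2%, Panel B 4/14 = 28.6% → the 2024 panel
Translational research: the 2024 panel 12/20 = 60.0%, Panel B 13/27 = 48.1% → the 2024 panel
Basic research: the 2024 panel 4/38 = 10.5%, Panel B 2/53 = 3.8% → the 2024 panel
Applied research: the 2024 panel 4/5 = 80.0%, Panel B 4/6 = 66.7% → the 2024 panel
Overall: the 2024 panel 25/79 = 31.6%, Panel B 23/100 = 23.0% → the 2024 panel
The 2024 panel wins overall and in every proposal group — no reversal.

Yes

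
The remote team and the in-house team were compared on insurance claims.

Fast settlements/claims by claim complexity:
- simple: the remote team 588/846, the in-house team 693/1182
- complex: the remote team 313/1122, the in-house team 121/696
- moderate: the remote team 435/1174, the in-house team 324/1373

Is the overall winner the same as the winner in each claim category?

Simple: the remote team 588/846 = 69.5%, the in-house team 693/1182 = 58.6% → the remote team
Complex: the remote team 313/1122 = 27.9%, the in-house team 121/696 = 17.4% → the remote team
Moderate: the remote team 435/1174 = 37.1%, the in-house team 324/1373 = 23.6% → the remote team
Overall: the remote team 1336/3142 = 42.5%, the in-house team 1138/3251 = 35.0% → the remote team
The remote team wins overall and in every claim group — no reversal.

Yes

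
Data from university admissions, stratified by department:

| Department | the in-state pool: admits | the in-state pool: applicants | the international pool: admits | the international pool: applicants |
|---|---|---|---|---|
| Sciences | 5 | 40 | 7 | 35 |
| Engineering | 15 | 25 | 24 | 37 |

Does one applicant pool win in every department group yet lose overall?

No

Sciences: the in-state pool 5/40 = 12.5%, the international pool 7/35 = 20.0% → the international pool
Engineering: the in-state pool 15/25 = 60.0%, the international pool 24/37 = 64.9% → the international pool
Overall: the in-state pool 20/65 = 30.8%, the international pool 31/72 = 43.1% → the international pool
The international pool wins overall and in every department group — no reversal.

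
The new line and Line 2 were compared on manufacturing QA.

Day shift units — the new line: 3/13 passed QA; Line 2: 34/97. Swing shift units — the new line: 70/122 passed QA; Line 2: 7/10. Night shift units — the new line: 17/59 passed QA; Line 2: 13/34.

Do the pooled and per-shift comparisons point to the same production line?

No

Day shift: the new line 3/13 = 23.1%, Line 2 34/97 = 35.1% → Line 2
Swing shift: the new line 70/122 = 57.4%, Line 2 7/10 = 70.0% → Line 2
Night shift: the new line 17/59 = 28.8%, Line 2 13/34 = 38.2% → Line 2
Overall: the new line 90/194 = 46.4%, Line 2 54/141 = 38.3% → the new line
Line 2 wins each shift group but the new line wins overall — the comparison reverses. Line 2's units skew toward day shift, which has a lower base rate.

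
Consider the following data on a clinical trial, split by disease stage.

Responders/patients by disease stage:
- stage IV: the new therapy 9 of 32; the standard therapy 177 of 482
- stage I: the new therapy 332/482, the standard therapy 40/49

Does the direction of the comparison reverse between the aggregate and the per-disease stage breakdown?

Yes

Stage IV: the new therapy 9/32 = 28.1%, the standard therapy 177/482 = 36.7% → the standard therapy
Stage I: the new therapy 332/482 = 68.9%, the standard therapy 40/49 = 81.6% → the standard therapy
Overall: the new therapy 341/514 = 66.3%, the standard therapy 217/531 = 40.9% → the new therapy
The standard therapy wins each disease group but the new therapy wins overall — the comparison reverses. The standard therapy's patients skew toward stage IV, which has a lower base rate.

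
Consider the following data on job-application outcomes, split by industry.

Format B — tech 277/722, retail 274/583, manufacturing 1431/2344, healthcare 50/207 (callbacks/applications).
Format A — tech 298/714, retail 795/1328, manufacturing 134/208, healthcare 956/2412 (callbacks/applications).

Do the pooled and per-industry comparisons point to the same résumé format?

No

Tech: Format B 277/722 = 38.4%, Format A 298/714 = 41.7% → Format A
Retail: Format B 274/583 = 47.0%, Format A 795/1328 = 59.9% → Format A
Manufacturing: Format B 1431/2344 = 61.0%, Format A 134/208 = 64.4% → Format A
Healthcare: Format B 50/207 = 24.2%, Format A 956/2412 = 39.6% → Format A
Overall: Format B 2032/3856 = 52.7%, Format A 2183/4662 = 46.8% → Format B
Format A wins each industry group but Format B wins overall — the comparison reverses. Format A's applications skew toward healthcare, which has a lower base rate.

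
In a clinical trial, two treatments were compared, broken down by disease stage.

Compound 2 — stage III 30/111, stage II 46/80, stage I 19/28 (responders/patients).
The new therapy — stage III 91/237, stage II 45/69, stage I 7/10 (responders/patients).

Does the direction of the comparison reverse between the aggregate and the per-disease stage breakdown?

No

Stage III: Compound 2 30/111 = 27.0%, the new therapy 91/237 = 38.4% → the new therapy
Stage II: Compound 2 46/80 = 57.5%, the new therapy 45/69 = 65.2% → the new therapy
Stage I: Compound 2 19/28 = 67.9%, the new therapy 7/10 = 70.0% → the new therapy
Overall: Compound 2 95/219 = 43.4%, the new therapy 143/316 = 45.3% → the new therapy
The new therapy wins overall and in every disease group — no reversal.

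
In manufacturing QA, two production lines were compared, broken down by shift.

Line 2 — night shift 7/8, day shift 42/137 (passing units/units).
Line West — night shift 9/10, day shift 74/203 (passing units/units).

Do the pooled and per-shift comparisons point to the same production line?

Night shift: Line 2 7/8 = 87.5%, Line West 9/10 = 90.0% → Line West
Day shift: Line 2 42/137 = 30.7%, Line West 74/203 = 36.5% → Line West
Overall: Line 2 49/145 = 33.8%, Line West 83/213 = 39.0% → Line West
Line West wins overall and in every shift group — no reversal.

Yes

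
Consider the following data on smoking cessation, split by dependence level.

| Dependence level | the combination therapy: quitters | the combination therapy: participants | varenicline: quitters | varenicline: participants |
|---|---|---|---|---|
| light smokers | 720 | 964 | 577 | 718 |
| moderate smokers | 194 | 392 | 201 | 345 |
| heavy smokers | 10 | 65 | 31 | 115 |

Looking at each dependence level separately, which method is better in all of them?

varenicline

Light smokers: the combination therapy 720/964 = 74.7%, varenicline 577/718 = 80.4% → varenicline
Moderate smokers: the combination therapy 194/392 = 49.5%, varenicline 201/345 = 58.3% → varenicline
Heavy smokers: the combination therapy 10/65 = 15.4%, varenicline 31/115 = 27.0% → varenicline
Varenicline has the higher rate in all 3 groups.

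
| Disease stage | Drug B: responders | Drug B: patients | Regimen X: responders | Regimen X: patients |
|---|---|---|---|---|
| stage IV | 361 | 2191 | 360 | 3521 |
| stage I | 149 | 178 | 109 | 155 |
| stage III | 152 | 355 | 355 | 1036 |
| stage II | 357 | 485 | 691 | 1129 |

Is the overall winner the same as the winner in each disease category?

Yes

Stage IV: Drug B 361/2191 = 16.5%, Regimen X 360/3521 = 10.2% → Drug B
Stage I: Drug B 149/178 = 83.7%, Regimen X 109/155 = 70.3% → Drug B
Stage III: Drug B 152/355 = 42.8%, Regimen X 355/1036 = 34.3% → Drug B
Stage II: Drug B 357/485 = 73.6%, Regimen X 691/1129 = 61.2% → Drug B
Overall: Drug B 1019/3209 = 31.8%, Regimen X 1515/5841 = 25.9% → Drug B
Drug B wins overall and in every disease group — no reversal.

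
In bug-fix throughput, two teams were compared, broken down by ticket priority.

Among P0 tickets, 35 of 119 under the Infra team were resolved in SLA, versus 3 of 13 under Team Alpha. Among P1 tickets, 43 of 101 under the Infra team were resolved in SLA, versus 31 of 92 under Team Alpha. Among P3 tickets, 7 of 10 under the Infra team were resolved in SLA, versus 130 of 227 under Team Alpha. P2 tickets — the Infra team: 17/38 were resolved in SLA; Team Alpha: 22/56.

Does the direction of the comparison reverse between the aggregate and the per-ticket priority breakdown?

Yes

P0: the Infra team 35/119 = 29.4%, Team Alpha 3/13 = 23.1% → the Infra team
P1: the Infra team 43/101 = 42.6%, Team Alpha 31/92 = 33.7% → the Infra team
P3: the Infra team 7/10 = 70.0%, Team Alpha 130/227 = 57.3% → the Infra team
P2: the Infra team 17/38 = 44.7%, Team Alpha 22/56 = 39.3% → the Infra team
Overall: the Infra team 102/268 = 38.1%, Team Alpha 186/388 = 47.9% → Team Alpha
The Infra team wins each ticket group but Team Alpha wins overall — the comparison reverses. The Infra team's tickets skew toward P0, which has a lower base rate.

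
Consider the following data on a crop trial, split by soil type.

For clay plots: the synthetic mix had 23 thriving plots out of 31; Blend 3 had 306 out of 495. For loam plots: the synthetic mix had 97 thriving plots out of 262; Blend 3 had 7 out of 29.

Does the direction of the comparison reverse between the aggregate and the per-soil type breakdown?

Yes

Clay: the synthetic mix 23/31 = 74.2%, Blend 3 306/495 = 61.8% → the synthetic mix
Loam: the synthetic mix 97/262 = 37.0%, Blend 3 7/29 = 24.1% → the synthetic mix
Overall: the synthetic mix 120/293 = 41.0%, Blend 3 313/524 = 59.7% → Blend 3
The synthetic mix wins each soil group but Blend 3 wins overall — the comparison reverses. The synthetic mix's plots skew toward loam, which has a lower base rate.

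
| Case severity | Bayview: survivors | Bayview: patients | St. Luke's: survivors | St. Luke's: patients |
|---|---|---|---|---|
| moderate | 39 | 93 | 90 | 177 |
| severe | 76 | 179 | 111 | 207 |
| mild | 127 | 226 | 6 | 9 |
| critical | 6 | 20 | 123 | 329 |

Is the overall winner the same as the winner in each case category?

No

Moderate: Bayview 39/93 = 41.9%, St. Luke's 90/177 = 50.8% → St. Luke's
Severe: Bayview 76/179 = 42.5%, St. Luke's 111/207 = 53.6% → St. Luke's
Mild: Bayview 127/226 = 56.2%, St. Luke's 6/9 = 66.7% → St. Luke's
Critical: Bayview 6/20 = 30.0%, St. Luke's 123/329 = 37.4% → St. Luke's
Overall: Bayview 248/518 = 47.9%, St. Luke's 330/722 = 45.7% → Bayview
St. Luke's wins each case group but Bayview wins overall — the comparison reverses. St. Luke's's patients skew toward critical, which has a lower base rate.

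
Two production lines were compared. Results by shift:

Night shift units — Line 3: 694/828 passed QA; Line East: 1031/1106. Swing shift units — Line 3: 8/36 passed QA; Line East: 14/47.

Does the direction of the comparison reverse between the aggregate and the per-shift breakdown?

No

Night shift: Line 3 694/828 = 83.8%, Line East 1031/1106 = 93.2% → Line East
Swing shift: Line 3 8/36 = 22.2%, Line East 14/47 = 29.8% → Line East
Overall: Line 3 702/864 = 81.2%, Line East 1045/1153 = 90.6% → Line East
Line East wins overall and in every shift group — no reversal.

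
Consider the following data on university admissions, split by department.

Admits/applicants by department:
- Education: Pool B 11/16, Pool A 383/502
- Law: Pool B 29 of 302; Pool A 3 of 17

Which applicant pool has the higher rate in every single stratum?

Pool A

Education: Pool B 11/16 = 68.8%, Pool A 383/502 = 76.3% → Pool A
Law: Pool B 29/302 = 9.6%, Pool A 3/17 = 17.6% → Pool A
Pool A has the higher rate in both groups.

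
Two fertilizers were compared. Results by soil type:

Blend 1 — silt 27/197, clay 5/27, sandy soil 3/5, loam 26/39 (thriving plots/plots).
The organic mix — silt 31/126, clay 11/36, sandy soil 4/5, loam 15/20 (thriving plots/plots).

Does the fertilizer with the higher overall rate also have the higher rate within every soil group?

Silt: Blend 1 27/197 = 13.7%, the organic mix 31/126 = 24.6% → the organic mix
Clay: Blend 1 5/27 = 18.5%, the organic mix 11/36 = 30.6% → the organic mix
Sandy soil: Blend 1 3/5 = 60.0%, the organic mix 4/5 = 80.0% → the organic mix
Loam: Blend 1 26/39 = 66.7%, the organic mix 15/20 = 75.0% → the organic mix
Overall: Blend 1 61/268 = 22.8%, the organic mix 61/187 = 32.6% → the organic mix
The organic mix wins overall and in every soil group — no reversal.

Yes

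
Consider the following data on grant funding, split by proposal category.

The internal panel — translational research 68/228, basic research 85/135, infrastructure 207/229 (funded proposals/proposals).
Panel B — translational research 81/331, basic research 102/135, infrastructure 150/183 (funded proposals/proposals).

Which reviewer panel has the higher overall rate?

Translational research: the internal panel 68/228 = 29.8%, Panel B 81/331 = 24.5% → the internal panel
Basic research: the internal panel 85/135 = 63.0%, Panel B 102/135 = 75.6% → Panel B
Infrastructure: the internal panel 207/229 = 90.4%, Panel B 150/183 = 82.0% → the internal panel
Overall: the internal panel 360/592 = 60.8%, Panel B 333/649 = 51.3% → the internal panel
(Neither sweeps every proposal group, but the internal panel has the higher pooled rate.)

the internal panel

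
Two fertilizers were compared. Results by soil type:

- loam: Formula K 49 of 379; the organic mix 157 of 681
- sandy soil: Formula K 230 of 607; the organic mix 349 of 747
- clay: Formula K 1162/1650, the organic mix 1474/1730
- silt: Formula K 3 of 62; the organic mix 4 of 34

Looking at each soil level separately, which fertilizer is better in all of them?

the organic mix

Loam: Formula K 49/379 = 12.9%, the organic mix 157/681 = 23.1% → the organic mix
Sandy soil: Formula K 230/607 = 37.9%, the organic mix 349/747 = 46.7% → the organic mix
Clay: Formula K 1162/1650 = 70.4%, the organic mix 1474/1730 = 85.2% → the organic mix
Silt: Formula K 3/62 = 4.8%, the organic mix 4/34 = 11.8% → the organic mix
The organic mix has the higher rate in all 4 groups.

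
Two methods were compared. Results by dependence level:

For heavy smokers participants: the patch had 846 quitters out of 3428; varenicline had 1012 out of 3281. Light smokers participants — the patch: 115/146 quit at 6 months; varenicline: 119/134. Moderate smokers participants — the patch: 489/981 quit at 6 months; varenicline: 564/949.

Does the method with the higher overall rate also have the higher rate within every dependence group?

Yes

Heavy smokers: the patch 846/3428 = 24.7%, varenicline 1012/3281 = 30.8% → varenicline
Light smokers: the patch 115/146 = 78.8%, varenicline 119/134 = 88.8% → varenicline
Moderate smokers: the patch 489/981 = 49.8%, varenicline 564/949 = 59.4% → varenicline
Overall: the patch 1450/4555 = 31.8%, varenicline 1695/4364 = 38.8% → varenicline
Varenicline wins overall and in every dependence group — no reversal.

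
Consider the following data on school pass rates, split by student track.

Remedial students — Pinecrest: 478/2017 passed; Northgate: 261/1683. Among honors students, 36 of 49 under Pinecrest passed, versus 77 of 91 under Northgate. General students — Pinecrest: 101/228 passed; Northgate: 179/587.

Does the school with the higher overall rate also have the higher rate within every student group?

No

Remedial: Pinecrest 478/2017 = 23.7%, Northgate 261/1683 = 15.5% → Pinecrest
Honors: Pinecrest 36/49 = 73.5%, Northgate 77/91 = 84.6% → Northgate
General: Pinecrest 101/228 = 44.3%, Northgate 179/587 = 30.5% → Pinecrest
Overall: Pinecrest 615/2294 = 26.8%, Northgate 517/2361 = 21.9% → Pinecrest
Neither sweeps: Pinecrest wins 2 of 3 groups, Northgate wins 1. Pinecrest wins overall but not every group — no Simpson reversal.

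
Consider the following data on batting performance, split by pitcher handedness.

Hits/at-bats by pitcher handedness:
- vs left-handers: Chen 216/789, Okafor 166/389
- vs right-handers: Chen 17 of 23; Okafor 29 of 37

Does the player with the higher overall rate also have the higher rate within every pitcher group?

Yes

Vs left-handers: Chen 216/789 = 27.4%, Okafor 166/389 = 42.7% → Okafor
Vs right-handers: Chen 17/23 = 73.9%, Okafor 29/37 = 78.4% → Okafor
Overall: Chen 233/812 = 28.7%, Okafor 195/426 = 45.8% → Okafor
Okafor wins overall and in every pitcher group — no reversal.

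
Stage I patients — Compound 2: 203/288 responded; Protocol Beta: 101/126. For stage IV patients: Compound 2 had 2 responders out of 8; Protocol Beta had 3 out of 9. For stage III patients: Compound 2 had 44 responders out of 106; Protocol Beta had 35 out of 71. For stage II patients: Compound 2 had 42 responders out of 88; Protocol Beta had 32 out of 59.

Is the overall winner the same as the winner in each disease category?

Yes

Stage I: Compound 2 203/288 = 70.5%, Protocol Beta 101/126 = 80.2% → Protocol Beta
Stage IV: Compound 2 2/8 = 25.0%, Protocol Beta 3/9 = 33.3% → Protocol Beta
Stage III: Compound 2 44/106 = 41.5%, Protocol Beta 35/71 = 49.3% → Protocol Beta
Stage II: Compound 2 42/88 = 47.7%, Protocol Beta 32/59 = 54.2% → Protocol Beta
Overall: Compound 2 291/490 = 59.4%, Protocol Beta 171/265 = 64.5% → Protocol Beta
Protocol Beta wins overall and in every disease group — no reversal.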